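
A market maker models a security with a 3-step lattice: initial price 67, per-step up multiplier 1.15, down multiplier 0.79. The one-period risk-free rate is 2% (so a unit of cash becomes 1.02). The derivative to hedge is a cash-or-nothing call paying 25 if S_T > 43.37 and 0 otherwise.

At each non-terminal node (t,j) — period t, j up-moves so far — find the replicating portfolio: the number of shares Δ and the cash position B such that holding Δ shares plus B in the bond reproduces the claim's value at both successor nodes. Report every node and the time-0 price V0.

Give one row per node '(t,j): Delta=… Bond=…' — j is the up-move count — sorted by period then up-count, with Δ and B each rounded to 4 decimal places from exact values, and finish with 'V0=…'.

(0,0): Delta=0.1299 Bond=13.7447
(1,0): Delta=0.4645 Bond=-3.6897
(1,1): Delta=0.0000 Bond=24.0292
(2,0): Delta=1.6608 Bond=-53.7854
(2,1): Delta=0.0000 Bond=24.5098
(2,2): Delta=0.0000 Bond=24.5098
V0=22.4487

Risk-neutral probability p* = (R−d)/(u−d) = (1.02−0.79)/(1.15−0.79) = 0.6389.
Terminal values V(3,·): V(3,0)=0.0000, V(3,1)=25.0000, V(3,2)=25.0000, V(3,3)=25.0000
Node (2,0) S=41.8147: V=(p*·25.0000+(1−p*)·0.0000)/1.02=15.6590; Δ=(25.0000−0.0000)/(48.0869−33.0336)=1.6608; B=V−Δ·S=-53.7854
Node (2,1) S=60.8695: V=(p*·25.0000+(1−p*)·25.0000)/1.02=24.5098; Δ=(25.0000−25.0000)/(69.9999−48.0869)=0.0000; B=V−Δ·S=24.5098
Node (2,2) S=88.6075: V=(p*·25.0000+(1−p*)·25.0000)/1.02=24.5098; Δ=(25.0000−25.0000)/(101.8986−69.9999)=0.0000; B=V−Δ·S=24.5098
Node (1,0) S=52.9300: V=(p*·24.5098+(1−p*)·15.6590)/1.02=20.8958; Δ=(24.5098−15.6590)/(60.8695−41.8147)=0.4645; B=V−Δ·S=-3.6897
Node (1,1) S=77.0500: V=(p*·24.5098+(1−p*)·24.5098)/1.02=24.0292; Δ=(24.5098−24.5098)/(88.6075−60.8695)=0.0000; B=V−Δ·S=24.0292
Node (0,0) S=67.0000: V=(p*·24.0292+(1−p*)·20.8958)/1.02=22.4487; Δ=(24.0292−20.8958)/(77.0500−52.9300)=0.1299; B=V−Δ·S=13.7447
Root portfolio cost Δ·67+B reproduces V0=22.4487.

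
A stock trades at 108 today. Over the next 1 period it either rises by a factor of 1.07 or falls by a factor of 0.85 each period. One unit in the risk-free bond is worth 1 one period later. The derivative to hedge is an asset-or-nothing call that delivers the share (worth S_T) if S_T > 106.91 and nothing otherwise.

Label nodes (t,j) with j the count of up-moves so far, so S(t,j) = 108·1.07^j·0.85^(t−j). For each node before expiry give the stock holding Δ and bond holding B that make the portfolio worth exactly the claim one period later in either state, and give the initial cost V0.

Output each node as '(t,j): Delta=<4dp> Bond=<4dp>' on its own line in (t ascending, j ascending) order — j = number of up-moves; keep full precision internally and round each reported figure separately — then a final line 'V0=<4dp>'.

Since d<R<u, set p* = (R−d)/(u−d) = 0.6818; price each node as the discounted p*-expectation of its children.
Terminal values V(1,·): V(1,0)=0.0000, V(1,1)=115.5600
Node (0,0) S=108.0000: V=(p*·115.5600+(1−p*)·0.0000)/1=78.7909; Δ=(115.5600−0.0000)/(115.5600−91.8000)=4.8636; B=V−Δ·S=-446.4818
Self-financing check: at every node Δ·S+B equals the discounted successor values.

(0,0): Delta=4.8636 Bond=-446.4818
V0=78.7909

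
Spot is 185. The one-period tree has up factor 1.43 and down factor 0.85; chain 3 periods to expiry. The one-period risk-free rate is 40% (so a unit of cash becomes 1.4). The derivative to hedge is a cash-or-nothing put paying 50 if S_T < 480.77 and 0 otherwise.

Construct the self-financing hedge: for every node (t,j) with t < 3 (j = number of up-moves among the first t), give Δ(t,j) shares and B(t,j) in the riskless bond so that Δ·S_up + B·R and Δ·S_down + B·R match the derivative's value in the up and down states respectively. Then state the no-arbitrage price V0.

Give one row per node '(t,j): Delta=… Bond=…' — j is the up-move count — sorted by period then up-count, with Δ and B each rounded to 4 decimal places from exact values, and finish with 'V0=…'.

Under the risk-neutral measure, an up-move has probability p* = (R−d)/(u−d) = 0.9483 and values discount at R = 1.4.
At expiry t=3: V(3,0)=50.0000, V(3,1)=50.0000, V(3,2)=50.0000, V(3,3)=0.0000
  t=2,j=0: stock 133.6625 → up 191.1374 (V=50.0000), down 113.6131 (V=50.0000). Price 35.7143; hedge Δ=0.0000, bond B=35.7143.
  t=2,j=1: stock 224.8675 → up 321.5605 (V=50.0000), down 191.1374 (V=50.0000). Price 35.7143; hedge Δ=0.0000, bond B=35.7143.
  t=2,j=2: stock 378.3065 → up 540.9783 (V=0.0000), down 321.5605 (V=50.0000). Price 1.8473; hedge Δ=-0.2279, bond B=88.0542.
  t=1,j=0: stock 157.2500 → up 224.8675 (V=35.7143), down 133.6625 (V=35.7143). Price 25.5102; hedge Δ=0.0000, bond B=25.5102.
  t=1,j=1: stock 264.5500 → up 378.3065 (V=1.8473), down 224.8675 (V=35.7143). Price 2.5707; hedge Δ=-0.2207, bond B=60.9621.
  t=0,j=0: stock 185.0000 → up 264.5500 (V=2.5707), down 157.2500 (V=25.5102). Price 2.6838; hedge Δ=-0.2138, bond B=42.2346.
Each (Δ,B) replicates both successor values, so the strategy is self-financing and V0 is arbitrage-free.

(0,0): Delta=-0.2138 Bond=42.2346
(1,0): Delta=0.0000 Bond=25.5102
(1,1): Delta=-0.2207 Bond=60.9621
(2,0): Delta=0.0000 Bond=35.7143
(2,1): Delta=0.0000 Bond=35.7143
(2,2): Delta=-0.2279 Bond=88.0542
V0=2.6838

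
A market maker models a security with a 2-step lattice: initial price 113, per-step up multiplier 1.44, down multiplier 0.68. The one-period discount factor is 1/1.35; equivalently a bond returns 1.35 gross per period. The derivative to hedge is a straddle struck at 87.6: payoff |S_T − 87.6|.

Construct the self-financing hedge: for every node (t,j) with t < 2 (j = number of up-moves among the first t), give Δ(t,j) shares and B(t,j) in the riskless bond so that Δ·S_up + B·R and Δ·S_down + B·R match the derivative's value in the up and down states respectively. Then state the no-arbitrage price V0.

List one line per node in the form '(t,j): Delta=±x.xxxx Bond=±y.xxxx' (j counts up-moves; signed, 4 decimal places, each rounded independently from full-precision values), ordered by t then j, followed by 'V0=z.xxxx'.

(0,0): Delta=0.9278 Bond=-39.3619
(1,0): Delta=-0.2106 Bond=34.3358
(1,1): Delta=1.0000 Bond=-64.8889
V0=65.4782

Since d<R<u, set p* = (R−d)/(u−d) = 0.8816; price each node as the discounted p*-expectation of its children.
Terminal values V(2,·): V(2,0)=35.3488, V(2,1)=23.0496, V(2,2)=146.7168
Node (1,0) S=76.8400: V=(p*·23.0496+(1−p*)·35.3488)/1.35=18.1527; Δ=(23.0496−35.3488)/(110.6496−52.2512)=-0.2106; B=V−Δ·S=34.3358
Node (1,1) S=162.7200: V=(p*·146.7168+(1−p*)·23.0496)/1.35=97.8311; Δ=(146.7168−23.0496)/(234.3168−110.6496)=1.0000; B=V−Δ·S=-64.8889
Node (0,0) S=113.0000: V=(p*·97.8311+(1−p*)·18.1527)/1.35=65.4782; Δ=(97.8311−18.1527)/(162.7200−76.8400)=0.9278; B=V−Δ·S=-39.3619
Self-financing check: at every node Δ·S+B equals the discounted successor values.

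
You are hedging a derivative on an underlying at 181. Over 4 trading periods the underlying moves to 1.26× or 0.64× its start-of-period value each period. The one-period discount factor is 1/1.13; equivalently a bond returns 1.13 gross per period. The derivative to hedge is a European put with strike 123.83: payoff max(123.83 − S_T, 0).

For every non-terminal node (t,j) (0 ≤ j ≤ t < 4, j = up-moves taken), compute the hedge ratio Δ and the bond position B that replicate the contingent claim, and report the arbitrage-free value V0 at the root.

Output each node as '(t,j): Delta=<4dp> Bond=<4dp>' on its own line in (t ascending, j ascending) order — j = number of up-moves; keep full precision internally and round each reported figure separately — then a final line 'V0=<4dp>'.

(0,0): Delta=-0.0538 Bond=11.6183
(1,0): Delta=-0.2652 Bond=37.6082
(1,1): Delta=-0.0254 Bond=6.6341
(2,0): Delta=-1.0000 Bond=96.9771
(2,1): Delta=-0.1661 Bond=28.0434
(2,2): Delta=-0.0064 Bond=2.0454
(3,0): Delta=-1.0000 Bond=109.5841
(3,1): Delta=-1.0000 Bond=109.5841
(3,2): Delta=-0.0538 Bond=11.0230
(3,3): Delta=0.0000 Bond=0.0000
V0=1.8749

The replicating-portfolio and risk-neutral prices coincide; use p* = (1.13−0.64)/(1.26−0.64) = 0.7903 for the latter.
Terminal payoffs: V(4,0)=93.4632, V(4,1)=64.0454, V(4,2)=6.1291, V(4,3)=0.0000, V(4,4)=0.0000
Node (3,0) S=47.4481: V=(p*·64.0454+(1−p*)·93.4632)/1.13=62.1360; Δ=(64.0454−93.4632)/(59.7846−30.3668)=-1.0000; B=V−Δ·S=109.5841
Node (3,1) S=93.4134: V=(p*·6.1291+(1−p*)·64.0454)/1.13=16.1707; Δ=(6.1291−64.0454)/(117.7009−59.7846)=-1.0000; B=V−Δ·S=109.5841
Node (3,2) S=183.9076: V=(p*·0.0000+(1−p*)·6.1291)/1.13=1.1373; Δ=(0.0000−6.1291)/(231.7236−117.7009)=-0.0538; B=V−Δ·S=11.0230
Node (3,3) S=362.0681: V=(p*·0.0000+(1−p*)·0.0000)/1.13=0.0000; Δ=(0.0000−0.0000)/(456.2058−231.7236)=0.0000; B=V−Δ·S=0.0000
Node (2,0) S=74.1376: V=(p*·16.1707+(1−p*)·62.1360)/1.13=22.8395; Δ=(16.1707−62.1360)/(93.4134−47.4481)=-1.0000; B=V−Δ·S=96.9771
Node (2,1) S=145.9584: V=(p*·1.1373+(1−p*)·16.1707)/1.13=3.7960; Δ=(1.1373−16.1707)/(183.9076−93.4134)=-0.1661; B=V−Δ·S=28.0434
Node (2,2) S=287.3556: V=(p*·0.0000+(1−p*)·1.1373)/1.13=0.2110; Δ=(0.0000−1.1373)/(362.0681−183.9076)=-0.0064; B=V−Δ·S=2.0454
Node (1,0) S=115.8400: V=(p*·3.7960+(1−p*)·22.8395)/1.13=6.8929; Δ=(3.7960−22.8395)/(145.9584−74.1376)=-0.2652; B=V−Δ·S=37.6082
Node (1,1) S=228.0600: V=(p*·0.2110+(1−p*)·3.7960)/1.13=0.8520; Δ=(0.2110−3.7960)/(287.3556−145.9584)=-0.0254; B=V−Δ·S=6.6341
Node (0,0) S=181.0000: V=(p*·0.8520+(1−p*)·6.8929)/1.13=1.8749; Δ=(0.8520−6.8929)/(228.0600−115.8400)=-0.0538; B=V−Δ·S=11.6183
Root portfolio cost Δ·181+B reproduces V0=1.8749.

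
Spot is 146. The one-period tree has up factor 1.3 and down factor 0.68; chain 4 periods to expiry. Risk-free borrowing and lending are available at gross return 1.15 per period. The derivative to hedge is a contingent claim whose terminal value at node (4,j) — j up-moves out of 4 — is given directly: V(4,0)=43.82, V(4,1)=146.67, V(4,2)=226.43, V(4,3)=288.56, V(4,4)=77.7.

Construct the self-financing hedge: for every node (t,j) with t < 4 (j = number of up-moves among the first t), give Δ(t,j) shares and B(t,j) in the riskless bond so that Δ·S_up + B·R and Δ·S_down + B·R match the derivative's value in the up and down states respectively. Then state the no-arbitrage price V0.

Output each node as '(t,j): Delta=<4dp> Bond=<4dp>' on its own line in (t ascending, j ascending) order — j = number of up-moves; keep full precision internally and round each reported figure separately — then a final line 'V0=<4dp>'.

No-arbitrage ⇒ martingale measure with p* = (R−d)/(u−d) = 0.7581.
Payoff layer (t=4): V(4,0)=43.8200, V(4,1)=146.6700, V(4,2)=226.4300, V(4,3)=288.5600, V(4,4)=77.7000
  t=3,j=0: stock 45.9071 → up 59.6792 (V=146.6700), down 31.2168 (V=43.8200). Price 105.9017; hedge Δ=3.6135, bond B=-59.9854.
  t=3,j=1: stock 87.7635 → up 114.0926 (V=226.4300), down 59.6792 (V=146.6700). Price 180.1158; hedge Δ=1.4658, bond B=51.4707.
  t=3,j=2: stock 167.7832 → up 218.1182 (V=288.5600), down 114.0926 (V=226.4300). Price 237.8509; hedge Δ=0.5973, bond B=137.6412.
  t=3,j=3: stock 320.7620 → up 416.9906 (V=77.7000), down 218.1182 (V=288.5600). Price 111.9257; hedge Δ=-1.0603, bond B=452.0224.
  t=2,j=0: stock 67.5104 → up 87.7635 (V=180.1158), down 45.9071 (V=105.9017). Price 141.0094; hedge Δ=1.7731, bond B=21.3091.
  t=2,j=1: stock 129.0640 → up 167.7832 (V=237.8509), down 87.7635 (V=180.1158). Price 194.6807; hedge Δ=0.7215, bond B=101.5596.
  t=2,j=2: stock 246.7400 → up 320.7620 (V=111.9257), down 167.7832 (V=237.8509). Price 123.8187; hedge Δ=-0.8232, bond B=326.9239.
  t=1,j=0: stock 99.2800 → up 129.0640 (V=194.6807), down 67.5104 (V=141.0094). Price 157.9962; hedge Δ=0.8719, bond B=71.4297.
  t=1,j=1: stock 189.8000 → up 246.7400 (V=123.8187), down 129.0640 (V=194.6807). Price 122.5762; hedge Δ=-0.6022, bond B=236.8698.
  t=0,j=0: stock 146.0000 → up 189.8000 (V=122.5762), down 99.2800 (V=157.9962). Price 114.0397; hedge Δ=-0.3913, bond B=171.1687.
Check: Δ(0,0)·S0 + B(0,0) = 114.0397 = V0.

(0,0): Delta=-0.3913 Bond=171.1687
(1,0): Delta=0.8719 Bond=71.4297
(1,1): Delta=-0.6022 Bond=236.8698
(2,0): Delta=1.7731 Bond=21.3091
(2,1): Delta=0.7215 Bond=101.5596
(2,2): Delta=-0.8232 Bond=326.9239
(3,0): Delta=3.6135 Bond=-59.9854
(3,1): Delta=1.4658 Bond=51.4707
(3,2): Delta=0.5973 Bond=137.6412
(3,3): Delta=-1.0603 Bond=452.0224
V0=114.0397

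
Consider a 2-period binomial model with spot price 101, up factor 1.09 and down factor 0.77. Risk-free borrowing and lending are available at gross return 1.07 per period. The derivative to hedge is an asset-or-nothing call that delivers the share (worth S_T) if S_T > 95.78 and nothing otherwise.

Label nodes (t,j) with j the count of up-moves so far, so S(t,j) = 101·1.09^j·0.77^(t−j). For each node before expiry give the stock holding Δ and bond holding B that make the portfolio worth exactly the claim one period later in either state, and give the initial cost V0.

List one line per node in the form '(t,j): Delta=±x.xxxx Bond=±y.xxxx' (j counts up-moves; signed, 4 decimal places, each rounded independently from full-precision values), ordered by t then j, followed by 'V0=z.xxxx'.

Risk-neutral probability p* = (R−d)/(u−d) = (1.07−0.77)/(1.09−0.77) = 0.9375.
Payoff layer (t=2): V(2,0)=0.0000, V(2,1)=0.0000, V(2,2)=119.9981
(1,0): S=77.7700. Δ = (V_up−V_dn)/(S_up−S_dn) = (0.0000−0.0000)/(84.7693−59.8829) = 0.0000. V = [p*·0.0000 + (1−p*)·0.0000]/1.07 = 0.0000. B = V − Δ·S = 0.0000.
(1,1): S=110.0900. Δ = (V_up−V_dn)/(S_up−S_dn) = (119.9981−0.0000)/(119.9981−84.7693) = 3.4062. V = [p*·119.9981 + (1−p*)·0.0000]/1.07 = 105.1385. B = V − Δ·S = -269.8555.
(0,0): S=101.0000. Δ = (V_up−V_dn)/(S_up−S_dn) = (105.1385−0.0000)/(110.0900−77.7700) = 3.2530. V = [p*·105.1385 + (1−p*)·0.0000]/1.07 = 92.1190. B = V − Δ·S = -236.4388.
The time-0 hedge costs 92.1190, which is the no-arbitrage price.

(0,0): Delta=3.2530 Bond=-236.4388
(1,0): Delta=0.0000 Bond=0.0000
(1,1): Delta=3.4062 Bond=-269.8555
V0=92.1190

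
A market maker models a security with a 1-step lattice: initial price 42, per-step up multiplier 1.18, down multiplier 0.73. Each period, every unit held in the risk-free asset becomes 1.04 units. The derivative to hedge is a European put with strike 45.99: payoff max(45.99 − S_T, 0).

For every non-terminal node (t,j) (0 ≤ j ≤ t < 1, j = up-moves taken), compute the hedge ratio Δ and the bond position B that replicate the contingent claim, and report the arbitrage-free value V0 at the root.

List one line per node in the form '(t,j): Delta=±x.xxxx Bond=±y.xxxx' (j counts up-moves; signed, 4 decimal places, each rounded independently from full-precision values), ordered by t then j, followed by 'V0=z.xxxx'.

No-arbitrage ⇒ martingale measure with p* = (R−d)/(u−d) = 0.6889.
Terminal payoffs: V(1,0)=15.3300, V(1,1)=0.0000
  t=0,j=0: stock 42.0000 → up 49.5600 (V=0.0000), down 30.6600 (V=15.3300). Price 4.5859; hedge Δ=-0.8111, bond B=38.6526.
Check: Δ(0,0)·S0 + B(0,0) = 4.5859 = V0.

(0,0): Delta=-0.8111 Bond=38.6526
V0=4.5859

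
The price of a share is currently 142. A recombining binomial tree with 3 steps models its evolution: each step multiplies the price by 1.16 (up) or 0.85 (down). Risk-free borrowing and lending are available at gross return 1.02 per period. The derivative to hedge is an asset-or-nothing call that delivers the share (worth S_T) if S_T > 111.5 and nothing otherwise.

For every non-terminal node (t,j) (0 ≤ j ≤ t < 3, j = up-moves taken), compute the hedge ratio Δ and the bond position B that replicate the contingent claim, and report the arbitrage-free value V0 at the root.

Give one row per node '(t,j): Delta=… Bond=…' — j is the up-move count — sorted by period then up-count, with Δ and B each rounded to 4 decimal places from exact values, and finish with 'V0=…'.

Since d<R<u, set p* = (R−d)/(u−d) = 0.5484; price each node as the discounted p*-expectation of its children.
Payoff layer (t=3): V(3,0)=0.0000, V(3,1)=119.0102, V(3,2)=162.4139, V(3,3)=221.6472
Node (2,0) S=102.5950: V=(p*·119.0102+(1−p*)·0.0000)/1.02=63.9840; Δ=(119.0102−0.0000)/(119.0102−87.2057)=3.7419; B=V−Δ·S=-319.9199
Node (2,1) S=140.0120: V=(p*·162.4139+(1−p*)·119.0102)/1.02=140.0120; Δ=(162.4139−119.0102)/(162.4139−119.0102)=1.0000; B=V−Δ·S=0.0000
Node (2,2) S=191.0752: V=(p*·221.6472+(1−p*)·162.4139)/1.02=191.0752; Δ=(221.6472−162.4139)/(221.6472−162.4139)=1.0000; B=V−Δ·S=0.0000
Node (1,0) S=120.7000: V=(p*·140.0120+(1−p*)·63.9840)/1.02=103.6047; Δ=(140.0120−63.9840)/(140.0120−102.5950)=2.0319; B=V−Δ·S=-141.6470
Node (1,1) S=164.7200: V=(p*·191.0752+(1−p*)·140.0120)/1.02=164.7200; Δ=(191.0752−140.0120)/(191.0752−140.0120)=1.0000; B=V−Δ·S=0.0000
Node (0,0) S=142.0000: V=(p*·164.7200+(1−p*)·103.6047)/1.02=134.4309; Δ=(164.7200−103.6047)/(164.7200−120.7000)=1.3884; B=V−Δ·S=-62.7153
Self-financing check: at every node Δ·S+B equals the discounted successor values.

(0,0): Delta=1.3884 Bond=-62.7153
(1,0): Delta=2.0319 Bond=-141.6470
(1,1): Delta=1.0000 Bond=0.0000
(2,0): Delta=3.7419 Bond=-319.9199
(2,1): Delta=1.0000 Bond=0.0000
(2,2): Delta=1.0000 Bond=0.0000
V0=134.4309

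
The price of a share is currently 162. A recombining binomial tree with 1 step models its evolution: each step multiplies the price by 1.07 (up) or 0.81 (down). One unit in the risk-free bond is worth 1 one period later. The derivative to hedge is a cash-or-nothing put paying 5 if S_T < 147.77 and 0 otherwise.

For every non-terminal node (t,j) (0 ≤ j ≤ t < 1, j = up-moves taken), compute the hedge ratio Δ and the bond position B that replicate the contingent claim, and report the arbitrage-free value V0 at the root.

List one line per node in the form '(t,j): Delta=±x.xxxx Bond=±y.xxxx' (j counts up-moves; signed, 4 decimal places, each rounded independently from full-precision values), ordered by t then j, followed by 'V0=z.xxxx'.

(0,0): Delta=-0.1187 Bond=20.5769
V0=1.3462

Since d<R<u, set p* = (R−d)/(u−d) = 0.7308; price each node as the discounted p*-expectation of its children.
At expiry t=1: V(1,0)=5.0000, V(1,1)=0.0000
  t=0,j=0: stock 162.0000 → up 173.3400 (V=0.0000), down 131.2200 (V=5.0000). Price 1.3462; hedge Δ=-0.1187, bond B=20.5769.
Check: Δ(0,0)·S0 + B(0,0) = 1.3462 = V0.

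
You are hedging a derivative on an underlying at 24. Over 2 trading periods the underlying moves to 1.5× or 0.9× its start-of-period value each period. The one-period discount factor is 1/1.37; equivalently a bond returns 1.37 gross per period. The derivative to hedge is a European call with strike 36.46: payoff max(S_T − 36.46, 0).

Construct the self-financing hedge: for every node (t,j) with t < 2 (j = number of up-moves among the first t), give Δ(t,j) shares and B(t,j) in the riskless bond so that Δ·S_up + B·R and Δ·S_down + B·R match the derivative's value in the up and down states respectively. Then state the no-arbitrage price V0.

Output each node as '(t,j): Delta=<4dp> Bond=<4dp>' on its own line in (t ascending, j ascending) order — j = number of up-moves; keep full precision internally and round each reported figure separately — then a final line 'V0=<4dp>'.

(0,0): Delta=0.6965 Bond=-10.9806
(1,0): Delta=0.0000 Bond=0.0000
(1,1): Delta=0.8120 Bond=-19.2044
V0=5.7343

Since d<R<u, set p* = (R−d)/(u−d) = 0.7833; price each node as the discounted p*-expectation of its children.
Terminal values V(2,·): V(2,0)=0.0000, V(2,1)=0.0000, V(2,2)=17.5400
  t=1,j=0: stock 21.6000 → up 32.4000 (V=0.0000), down 19.4400 (V=0.0000). Price 0.0000; hedge Δ=0.0000, bond B=0.0000.
  t=1,j=1: stock 36.0000 → up 54.0000 (V=17.5400), down 32.4000 (V=0.0000). Price 10.0290; hedge Δ=0.8120, bond B=-19.2044.
  t=0,j=0: stock 24.0000 → up 36.0000 (V=10.0290), down 21.6000 (V=0.0000). Price 5.7343; hedge Δ=0.6965, bond B=-10.9806.
Check: Δ(0,0)·S0 + B(0,0) = 5.7343 = V0.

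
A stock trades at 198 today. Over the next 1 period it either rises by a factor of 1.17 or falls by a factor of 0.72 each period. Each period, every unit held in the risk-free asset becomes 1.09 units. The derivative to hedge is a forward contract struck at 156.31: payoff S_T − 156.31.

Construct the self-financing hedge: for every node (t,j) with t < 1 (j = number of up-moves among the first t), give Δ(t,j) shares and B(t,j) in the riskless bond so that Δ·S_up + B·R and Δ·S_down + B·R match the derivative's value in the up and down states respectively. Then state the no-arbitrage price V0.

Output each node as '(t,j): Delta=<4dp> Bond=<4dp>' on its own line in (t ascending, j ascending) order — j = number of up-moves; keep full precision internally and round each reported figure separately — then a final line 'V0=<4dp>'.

Under the risk-neutral measure, an up-move has probability p* = (R−d)/(u−d) = 0.8222 and values discount at R = 1.09.
Terminal values V(1,·): V(1,0)=-13.7500, V(1,1)=75.3500
Node (0,0) S=198.0000: V=(p*·75.3500+(1−p*)·-13.7500)/1.09=54.5963; Δ=(75.3500−-13.7500)/(231.6600−142.5600)=1.0000; B=V−Δ·S=-143.4037
Check: Δ(0,0)·S0 + B(0,0) = 54.5963 = V0.

(0,0): Delta=1.0000 Bond=-143.4037
V0=54.5963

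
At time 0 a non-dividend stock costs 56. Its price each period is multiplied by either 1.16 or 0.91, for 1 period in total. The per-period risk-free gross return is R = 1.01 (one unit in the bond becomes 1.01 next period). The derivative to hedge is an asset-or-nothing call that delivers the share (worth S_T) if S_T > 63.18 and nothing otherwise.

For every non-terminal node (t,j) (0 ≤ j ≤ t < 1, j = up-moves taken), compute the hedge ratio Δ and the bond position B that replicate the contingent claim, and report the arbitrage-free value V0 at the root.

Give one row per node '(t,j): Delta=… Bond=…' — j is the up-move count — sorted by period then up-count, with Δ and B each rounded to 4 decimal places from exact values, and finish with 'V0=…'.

(0,0): Delta=4.6400 Bond=-234.1133
V0=25.7267

Since d<R<u, set p* = (R−d)/(u−d) = 0.4000; price each node as the discounted p*-expectation of its children.
At expiry t=1: V(1,0)=0.0000, V(1,1)=64.9600
Node (0,0) S=56.0000: V=(p*·64.9600+(1−p*)·0.0000)/1.01=25.7267; Δ=(64.9600−0.0000)/(64.9600−50.9600)=4.6400; B=V−Δ·S=-234.1133
Check: Δ(0,0)·S0 + B(0,0) = 25.7267 = V0.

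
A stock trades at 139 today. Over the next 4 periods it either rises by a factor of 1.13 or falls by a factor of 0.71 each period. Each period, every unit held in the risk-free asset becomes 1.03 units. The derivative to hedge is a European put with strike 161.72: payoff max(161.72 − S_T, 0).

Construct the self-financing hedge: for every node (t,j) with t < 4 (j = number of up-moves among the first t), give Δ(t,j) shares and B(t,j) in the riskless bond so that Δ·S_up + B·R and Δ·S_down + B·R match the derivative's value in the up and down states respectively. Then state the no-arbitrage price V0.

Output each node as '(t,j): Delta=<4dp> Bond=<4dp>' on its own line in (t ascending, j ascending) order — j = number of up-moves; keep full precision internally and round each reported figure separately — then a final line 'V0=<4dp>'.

(0,0): Delta=-0.5499 Bond=100.5627
(1,0): Delta=-1.0000 Bond=147.9967
(1,1): Delta=-0.4616 Bond=89.6993
(2,0): Delta=-1.0000 Bond=152.4366
(2,1): Delta=-1.0000 Bond=152.4366
(2,2): Delta=-0.3558 Bond=73.6258
(3,0): Delta=-1.0000 Bond=157.0097
(3,1): Delta=-1.0000 Bond=157.0097
(3,2): Delta=-1.0000 Bond=157.0097
(3,3): Delta=-0.2294 Bond=50.4673
V0=24.1220

No-arbitrage ⇒ martingale measure with p* = (R−d)/(u−d) = 0.7619.
Terminal payoffs: V(4,0)=126.3978, V(4,1)=105.5029, V(4,2)=72.2477, V(4,3)=19.3205, V(4,4)=0.0000
Node (3,0) S=49.7496: V=(p*·105.5029+(1−p*)·126.3978)/1.03=107.2601; Δ=(105.5029−126.3978)/(56.2171−35.3222)=-1.0000; B=V−Δ·S=157.0097
Node (3,1) S=79.1790: V=(p*·72.2477+(1−p*)·105.5029)/1.03=77.8307; Δ=(72.2477−105.5029)/(89.4723−56.2171)=-1.0000; B=V−Δ·S=157.0097
Node (3,2) S=126.0173: V=(p*·19.3205+(1−p*)·72.2477)/1.03=30.9924; Δ=(19.3205−72.2477)/(142.3995−89.4723)=-1.0000; B=V−Δ·S=157.0097
Node (3,3) S=200.5627: V=(p*·0.0000+(1−p*)·19.3205)/1.03=4.4661; Δ=(0.0000−19.3205)/(226.6358−142.3995)=-0.2294; B=V−Δ·S=50.4673
Node (2,0) S=70.0699: V=(p*·77.8307+(1−p*)·107.2601)/1.03=82.3667; Δ=(77.8307−107.2601)/(79.1790−49.7496)=-1.0000; B=V−Δ·S=152.4366
Node (2,1) S=111.5197: V=(p*·30.9924+(1−p*)·77.8307)/1.03=40.9169; Δ=(30.9924−77.8307)/(126.0173−79.1790)=-1.0000; B=V−Δ·S=152.4366
Node (2,2) S=177.4891: V=(p*·4.4661+(1−p*)·30.9924)/1.03=10.4679; Δ=(4.4661−30.9924)/(200.5627−126.0173)=-0.3558; B=V−Δ·S=73.6258
Node (1,0) S=98.6900: V=(p*·40.9169+(1−p*)·82.3667)/1.03=49.3067; Δ=(40.9169−82.3667)/(111.5197−70.0699)=-1.0000; B=V−Δ·S=147.9967
Node (1,1) S=157.0700: V=(p*·10.4679+(1−p*)·40.9169)/1.03=17.2016; Δ=(10.4679−40.9169)/(177.4891−111.5197)=-0.4616; B=V−Δ·S=89.6993
Node (0,0) S=139.0000: V=(p*·17.2016+(1−p*)·49.3067)/1.03=24.1220; Δ=(17.2016−49.3067)/(157.0700−98.6900)=-0.5499; B=V−Δ·S=100.5627
The time-0 hedge costs 24.1220, which is the no-arbitrage price.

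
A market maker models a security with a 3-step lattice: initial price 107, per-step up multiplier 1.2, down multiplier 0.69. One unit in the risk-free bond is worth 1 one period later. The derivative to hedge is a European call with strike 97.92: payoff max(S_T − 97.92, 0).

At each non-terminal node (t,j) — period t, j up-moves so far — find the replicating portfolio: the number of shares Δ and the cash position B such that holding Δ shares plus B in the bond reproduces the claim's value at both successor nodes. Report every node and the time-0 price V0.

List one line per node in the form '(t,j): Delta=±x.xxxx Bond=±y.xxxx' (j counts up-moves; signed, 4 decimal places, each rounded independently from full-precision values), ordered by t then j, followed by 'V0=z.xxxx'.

Since d<R<u, set p* = (R−d)/(u−d) = 0.6078; price each node as the discounted p*-expectation of its children.
Payoff layer (t=3): V(3,0)=0.0000, V(3,1)=0.0000, V(3,2)=8.3952, V(3,3)=86.9760
Node (2,0) S=50.9427: V=(p*·0.0000+(1−p*)·0.0000)/1=0.0000; Δ=(0.0000−0.0000)/(61.1312−35.1505)=0.0000; B=V−Δ·S=0.0000
Node (2,1) S=88.5960: V=(p*·8.3952+(1−p*)·0.0000)/1=5.1030; Δ=(8.3952−0.0000)/(106.3152−61.1312)=0.1858; B=V−Δ·S=-11.3582
Node (2,2) S=154.0800: V=(p*·86.9760+(1−p*)·8.3952)/1=56.1600; Δ=(86.9760−8.3952)/(184.8960−106.3152)=1.0000; B=V−Δ·S=-97.9200
Node (1,0) S=73.8300: V=(p*·5.1030+(1−p*)·0.0000)/1=3.1018; Δ=(5.1030−0.0000)/(88.5960−50.9427)=0.1355; B=V−Δ·S=-6.9040
Node (1,1) S=128.4000: V=(p*·56.1600+(1−p*)·5.1030)/1=36.1376; Δ=(56.1600−5.1030)/(154.0800−88.5960)=0.7797; B=V−Δ·S=-63.9742
Node (0,0) S=107.0000: V=(p*·36.1376+(1−p*)·3.1018)/1=23.1824; Δ=(36.1376−3.1018)/(128.4000−73.8300)=0.6054; B=V−Δ·S=-41.5937
Check: Δ(0,0)·S0 + B(0,0) = 23.1824 = V0.

(0,0): Delta=0.6054 Bond=-41.5937
(1,0): Delta=0.1355 Bond=-6.9040
(1,1): Delta=0.7797 Bond=-63.9742
(2,0): Delta=0.0000 Bond=0.0000
(2,1): Delta=0.1858 Bond=-11.3582
(2,2): Delta=1.0000 Bond=-97.9200
V0=23.1824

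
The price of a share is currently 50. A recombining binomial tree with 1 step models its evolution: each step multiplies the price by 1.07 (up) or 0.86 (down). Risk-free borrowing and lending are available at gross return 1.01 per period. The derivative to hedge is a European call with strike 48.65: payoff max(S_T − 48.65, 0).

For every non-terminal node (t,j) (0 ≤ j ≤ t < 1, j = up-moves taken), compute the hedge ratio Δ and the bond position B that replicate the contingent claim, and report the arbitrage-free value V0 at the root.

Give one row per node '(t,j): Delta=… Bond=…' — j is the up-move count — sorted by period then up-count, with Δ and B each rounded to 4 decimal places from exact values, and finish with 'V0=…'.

(0,0): Delta=0.4619 Bond=-19.6653
V0=3.4300

The replicating-portfolio and risk-neutral prices coincide; use p* = (1.01−0.86)/(1.07−0.86) = 0.7143 for the latter.
Terminal payoffs: V(1,0)=0.0000, V(1,1)=4.8500
Node (0,0) S=50.0000: V=(p*·4.8500+(1−p*)·0.0000)/1.01=3.4300; Δ=(4.8500−0.0000)/(53.5000−43.0000)=0.4619; B=V−Δ·S=-19.6653
The time-0 hedge costs 3.4300, which is the no-arbitrage price.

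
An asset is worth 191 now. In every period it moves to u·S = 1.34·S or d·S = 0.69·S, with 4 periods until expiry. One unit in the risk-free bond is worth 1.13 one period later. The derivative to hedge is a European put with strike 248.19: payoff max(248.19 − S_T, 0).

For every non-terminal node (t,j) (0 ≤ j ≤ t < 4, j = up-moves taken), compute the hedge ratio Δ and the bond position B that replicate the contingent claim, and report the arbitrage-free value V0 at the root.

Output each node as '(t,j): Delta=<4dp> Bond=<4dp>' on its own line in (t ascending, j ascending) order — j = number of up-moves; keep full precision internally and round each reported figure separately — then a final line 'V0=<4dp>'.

(0,0): Delta=-0.3119 Bond=85.0780
(1,0): Delta=-0.7113 Bond=148.7773
(1,1): Delta=-0.2137 Bond=71.0149
(2,0): Delta=-1.0000 Bond=194.3692
(2,1): Delta=-0.6404 Bond=155.5896
(2,2): Delta=-0.1089 Bond=44.2878
(3,0): Delta=-1.0000 Bond=219.6372
(3,1): Delta=-1.0000 Bond=219.6372
(3,2): Delta=-0.5520 Bond=154.9017
(3,3): Delta=0.0000 Bond=0.0000
V0=25.5038

The replicating-portfolio and risk-neutral prices coincide; use p* = (1.13−0.69)/(1.34−0.69) = 0.6769 for the latter.
Terminal values V(4,·): V(4,0)=204.8958, V(4,1)=164.1114, V(4,2)=84.9069, V(4,3)=0.0000, V(4,4)=0.0000
  t=3,j=0: stock 62.7452 → up 84.0786 (V=164.1114), down 43.2942 (V=204.8958). Price 156.8919; hedge Δ=-1.0000, bond B=219.6372.
  t=3,j=1: stock 121.8530 → up 163.2831 (V=84.9069), down 84.0786 (V=164.1114). Price 97.7841; hedge Δ=-1.0000, bond B=219.6372.
  t=3,j=2: stock 236.6421 → up 317.1004 (V=0.0000), down 163.2831 (V=84.9069). Price 24.2756; hedge Δ=-0.5520, bond B=154.9017.
  t=3,j=3: stock 459.5659 → up 615.8183 (V=0.0000), down 317.1004 (V=0.0000). Price 0.0000; hedge Δ=0.0000, bond B=0.0000.
  t=2,j=0: stock 90.9351 → up 121.8530 (V=97.7841), down 62.7452 (V=156.8919). Price 103.4341; hedge Δ=-1.0000, bond B=194.3692.
  t=2,j=1: stock 176.5986 → up 236.6421 (V=24.2756), down 121.8530 (V=97.7841). Price 42.4996; hedge Δ=-0.6404, bond B=155.5896.
  t=2,j=2: stock 342.9596 → up 459.5659 (V=0.0000), down 236.6421 (V=24.2756). Price 6.9406; hedge Δ=-0.1089, bond B=44.2878.
  t=1,j=0: stock 131.7900 → up 176.5986 (V=42.4996), down 90.9351 (V=103.4341). Price 55.0320; hedge Δ=-0.7113, bond B=148.7773.
  t=1,j=1: stock 255.9400 → up 342.9596 (V=6.9406), down 176.5986 (V=42.4996). Price 16.3088; hedge Δ=-0.2137, bond B=71.0149.
  t=0,j=0: stock 191.0000 → up 255.9400 (V=16.3088), down 131.7900 (V=55.0320). Price 25.5038; hedge Δ=-0.3119, bond B=85.0780.
Check: Δ(0,0)·S0 + B(0,0) = 25.5038 = V0.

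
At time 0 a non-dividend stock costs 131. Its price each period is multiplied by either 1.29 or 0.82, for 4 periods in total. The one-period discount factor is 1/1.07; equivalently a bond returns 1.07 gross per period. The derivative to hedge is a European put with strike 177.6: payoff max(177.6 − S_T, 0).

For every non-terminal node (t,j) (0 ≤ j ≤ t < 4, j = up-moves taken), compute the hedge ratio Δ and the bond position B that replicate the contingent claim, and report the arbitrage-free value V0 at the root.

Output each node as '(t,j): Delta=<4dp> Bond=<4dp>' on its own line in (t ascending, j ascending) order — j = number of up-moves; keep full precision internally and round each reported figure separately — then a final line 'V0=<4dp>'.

No-arbitrage ⇒ martingale measure with p* = (R−d)/(u−d) = 0.5319.
Terminal values V(4,·): V(4,0)=118.3720, V(4,1)=84.4243, V(4,2)=31.0187, V(4,3)=0.0000, V(4,4)=0.0000
(3,0): S=72.2292. Δ = (V_up−V_dn)/(S_up−S_dn) = (84.4243−118.3720)/(93.1757−59.2280) = -1.0000. V = [p*·84.4243 + (1−p*)·118.3720]/1.07 = 93.7521. B = V − Δ·S = 165.9813.
(3,1): S=113.6289. Δ = (V_up−V_dn)/(S_up−S_dn) = (31.0187−84.4243)/(146.5813−93.1757) = -1.0000. V = [p*·31.0187 + (1−p*)·84.4243]/1.07 = 52.3524. B = V − Δ·S = 165.9813.
(3,2): S=178.7576. Δ = (V_up−V_dn)/(S_up−S_dn) = (0.0000−31.0187)/(230.5973−146.5813) = -0.3692. V = [p*·0.0000 + (1−p*)·31.0187]/1.07 = 13.5695. B = V − Δ·S = 79.5669.
(3,3): S=281.2163. Δ = (V_up−V_dn)/(S_up−S_dn) = (0.0000−0.0000)/(362.7690−230.5973) = 0.0000. V = [p*·0.0000 + (1−p*)·0.0000]/1.07 = 0.0000. B = V − Δ·S = 0.0000.
(2,0): S=88.0844. Δ = (V_up−V_dn)/(S_up−S_dn) = (52.3524−93.7521)/(113.6289−72.2292) = -1.0000. V = [p*·52.3524 + (1−p*)·93.7521]/1.07 = 67.0383. B = V − Δ·S = 155.1227.
(2,1): S=138.5718. Δ = (V_up−V_dn)/(S_up−S_dn) = (13.5695−52.3524)/(178.7576−113.6289) = -0.5955. V = [p*·13.5695 + (1−p*)·52.3524]/1.07 = 29.6479. B = V − Δ·S = 112.1647.
(2,2): S=217.9971. Δ = (V_up−V_dn)/(S_up−S_dn) = (0.0000−13.5695)/(281.2163−178.7576) = -0.1324. V = [p*·0.0000 + (1−p*)·13.5695]/1.07 = 5.9362. B = V − Δ·S = 34.8075.
(1,0): S=107.4200. Δ = (V_up−V_dn)/(S_up−S_dn) = (29.6479−67.0383)/(138.5718−88.0844) = -0.7406. V = [p*·29.6479 + (1−p*)·67.0383]/1.07 = 44.0652. B = V − Δ·S = 123.6193.
(1,1): S=168.9900. Δ = (V_up−V_dn)/(S_up−S_dn) = (5.9362−29.6479)/(217.9971−138.5718) = -0.2985. V = [p*·5.9362 + (1−p*)·29.6479]/1.07 = 15.9208. B = V − Δ·S = 66.3713.
(0,0): S=131.0000. Δ = (V_up−V_dn)/(S_up−S_dn) = (15.9208−44.0652)/(168.9900−107.4200) = -0.4571. V = [p*·15.9208 + (1−p*)·44.0652]/1.07 = 27.1914. B = V − Δ·S = 87.0731.
Root portfolio cost Δ·131+B reproduces V0=27.1914.

(0,0): Delta=-0.4571 Bond=87.0731
(1,0): Delta=-0.7406 Bond=123.6193
(1,1): Delta=-0.2985 Bond=66.3713
(2,0): Delta=-1.0000 Bond=155.1227
(2,1): Delta=-0.5955 Bond=112.1647
(2,2): Delta=-0.1324 Bond=34.8075
(3,0): Delta=-1.0000 Bond=165.9813
(3,1): Delta=-1.0000 Bond=165.9813
(3,2): Delta=-0.3692 Bond=79.5669
(3,3): Delta=0.0000 Bond=0.0000
V0=27.1914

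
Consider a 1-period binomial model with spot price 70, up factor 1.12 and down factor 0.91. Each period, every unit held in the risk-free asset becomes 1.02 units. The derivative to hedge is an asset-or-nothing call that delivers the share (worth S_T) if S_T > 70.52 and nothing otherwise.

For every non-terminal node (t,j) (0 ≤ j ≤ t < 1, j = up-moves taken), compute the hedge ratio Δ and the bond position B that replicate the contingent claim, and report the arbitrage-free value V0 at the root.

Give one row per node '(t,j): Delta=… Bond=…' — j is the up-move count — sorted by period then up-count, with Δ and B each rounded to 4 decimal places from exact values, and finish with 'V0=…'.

(0,0): Delta=5.3333 Bond=-333.0719
V0=40.2614

Under the risk-neutral measure, an up-move has probability p* = (R−d)/(u−d) = 0.5238 and values discount at R = 1.02.
Terminal payoffs: V(1,0)=0.0000, V(1,1)=78.4000
Node (0,0) S=70.0000: V=(p*·78.4000+(1−p*)·0.0000)/1.02=40.2614; Δ=(78.4000−0.0000)/(78.4000−63.7000)=5.3333; B=V−Δ·S=-333.0719
Self-financing check: at every node Δ·S+B equals the discounted successor values.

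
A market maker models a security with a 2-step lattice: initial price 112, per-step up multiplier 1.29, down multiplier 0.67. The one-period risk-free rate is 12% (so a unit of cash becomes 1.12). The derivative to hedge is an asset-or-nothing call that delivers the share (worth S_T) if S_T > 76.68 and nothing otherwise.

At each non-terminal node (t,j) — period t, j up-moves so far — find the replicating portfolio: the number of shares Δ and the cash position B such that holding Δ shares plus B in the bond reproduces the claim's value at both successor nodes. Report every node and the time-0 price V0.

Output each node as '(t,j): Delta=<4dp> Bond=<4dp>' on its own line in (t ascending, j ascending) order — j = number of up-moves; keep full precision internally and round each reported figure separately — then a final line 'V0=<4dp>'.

Risk-neutral probability p* = (R−d)/(u−d) = (1.12−0.67)/(1.29−0.67) = 0.7258.
At expiry t=2: V(2,0)=0.0000, V(2,1)=96.8016, V(2,2)=186.3792
  t=1,j=0: stock 75.0400 → up 96.8016 (V=96.8016), down 50.2768 (V=0.0000). Price 62.7315; hedge Δ=2.0806, bond B=-93.4002.
  t=1,j=1: stock 144.4800 → up 186.3792 (V=186.3792), down 96.8016 (V=96.8016). Price 144.4800; hedge Δ=1.0000, bond B=0.0000.
  t=0,j=0: stock 112.0000 → up 144.4800 (V=144.4800), down 75.0400 (V=62.7315). Price 108.9867; hedge Δ=1.1773, bond B=-22.8658.
Each (Δ,B) replicates both successor values, so the strategy is self-financing and V0 is arbitrage-free.

(0,0): Delta=1.1773 Bond=-22.8658
(1,0): Delta=2.0806 Bond=-93.4002
(1,1): Delta=1.0000 Bond=0.0000
V0=108.9867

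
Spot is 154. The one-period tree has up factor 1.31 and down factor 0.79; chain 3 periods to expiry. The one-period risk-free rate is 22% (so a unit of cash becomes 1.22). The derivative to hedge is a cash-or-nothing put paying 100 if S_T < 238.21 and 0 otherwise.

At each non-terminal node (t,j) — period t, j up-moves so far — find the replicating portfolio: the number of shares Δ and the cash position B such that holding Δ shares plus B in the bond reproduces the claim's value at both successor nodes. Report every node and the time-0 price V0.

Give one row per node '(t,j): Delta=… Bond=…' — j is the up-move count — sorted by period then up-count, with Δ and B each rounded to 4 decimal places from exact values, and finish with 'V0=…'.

(0,0): Delta=-0.5737 Bond=112.2810
(1,0): Delta=0.0000 Bond=67.1862
(1,1): Delta=-0.6461 Bond=151.5914
(2,0): Delta=0.0000 Bond=81.9672
(2,1): Delta=0.0000 Bond=81.9672
(2,2): Delta=-0.7277 Bond=206.4943
V0=23.9309

Since d<R<u, set p* = (R−d)/(u−d) = 0.8269; price each node as the discounted p*-expectation of its children.
Terminal payoffs: V(3,0)=100.0000, V(3,1)=100.0000, V(3,2)=100.0000, V(3,3)=0.0000
  t=2,j=0: stock 96.1114 → up 125.9059 (V=100.0000), down 75.9280 (V=100.0000). Price 81.9672; hedge Δ=0.0000, bond B=81.9672.
  t=2,j=1: stock 159.3746 → up 208.7807 (V=100.0000), down 125.9059 (V=100.0000). Price 81.9672; hedge Δ=0.0000, bond B=81.9672.
  t=2,j=2: stock 264.2794 → up 346.2060 (V=0.0000), down 208.7807 (V=100.0000). Price 14.1866; hedge Δ=-0.7277, bond B=206.4943.
  t=1,j=0: stock 121.6600 → up 159.3746 (V=81.9672), down 96.1114 (V=81.9672). Price 67.1862; hedge Δ=0.0000, bond B=67.1862.
  t=1,j=1: stock 201.7400 → up 264.2794 (V=14.1866), down 159.3746 (V=81.9672). Price 21.2442; hedge Δ=-0.6461, bond B=151.5914.
  t=0,j=0: stock 154.0000 → up 201.7400 (V=21.2442), down 121.6600 (V=67.1862). Price 23.9309; hedge Δ=-0.5737, bond B=112.2810.
Root portfolio cost Δ·154+B reproduces V0=23.9309.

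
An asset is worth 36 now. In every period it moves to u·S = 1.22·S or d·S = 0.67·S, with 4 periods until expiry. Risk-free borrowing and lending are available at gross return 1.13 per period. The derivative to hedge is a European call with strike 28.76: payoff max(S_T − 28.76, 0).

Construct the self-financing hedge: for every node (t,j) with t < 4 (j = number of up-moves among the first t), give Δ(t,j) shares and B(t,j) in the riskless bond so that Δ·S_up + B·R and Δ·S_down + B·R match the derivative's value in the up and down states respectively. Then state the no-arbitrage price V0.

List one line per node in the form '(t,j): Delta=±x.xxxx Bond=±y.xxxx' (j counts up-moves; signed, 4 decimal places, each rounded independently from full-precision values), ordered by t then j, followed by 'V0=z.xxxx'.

(0,0): Delta=0.9170 Bond=-14.1778
(1,0): Delta=0.6210 Bond=-8.8811
(1,1): Delta=0.9488 Bond=-17.4178
(2,0): Delta=0.0000 Bond=0.0000
(2,1): Delta=0.6877 Bond=-11.9991
(2,2): Delta=0.9769 Bond=-21.1853
(3,0): Delta=0.0000 Bond=0.0000
(3,1): Delta=0.0000 Bond=0.0000
(3,2): Delta=0.7616 Bond=-16.2118
(3,3): Delta=1.0000 Bond=-25.4513
V0=18.8346

The replicating-portfolio and risk-neutral prices coincide; use p* = (1.13−0.67)/(1.22−0.67) = 0.8364 for the latter.
At expiry t=4: V(4,0)=0.0000, V(4,1)=0.0000, V(4,2)=0.0000, V(4,3)=15.0383, V(4,4)=50.9920
  t=3,j=0: stock 10.8275 → up 13.2095 (V=0.0000), down 7.2544 (V=0.0000). Price 0.0000; hedge Δ=0.0000, bond B=0.0000.
  t=3,j=1: stock 19.7157 → up 24.0531 (V=0.0000), down 13.2095 (V=0.0000). Price 0.0000; hedge Δ=0.0000, bond B=0.0000.
  t=3,j=2: stock 35.9002 → up 43.7983 (V=15.0383), down 24.0531 (V=0.0000). Price 11.1305; hedge Δ=0.7616, bond B=-16.2118.
  t=3,j=3: stock 65.3705 → up 79.7520 (V=50.9920), down 43.7983 (V=15.0383). Price 39.9192; hedge Δ=1.0000, bond B=-25.4513.
  t=2,j=0: stock 16.1604 → up 19.7157 (V=0.0000), down 10.8275 (V=0.0000). Price 0.0000; hedge Δ=0.0000, bond B=0.0000.
  t=2,j=1: stock 29.4264 → up 35.9002 (V=11.1305), down 19.7157 (V=0.0000). Price 8.2382; hedge Δ=0.6877, bond B=-11.9991.
  t=2,j=2: stock 53.5824 → up 65.3705 (V=39.9192), down 35.9002 (V=11.1305). Price 31.1578; hedge Δ=0.9769, bond B=-21.1853.
  t=1,j=0: stock 24.1200 → up 29.4264 (V=8.2382), down 16.1604 (V=0.0000). Price 6.0974; hedge Δ=0.6210, bond B=-8.8811.
  t=1,j=1: stock 43.9200 → up 53.5824 (V=31.1578), down 29.4264 (V=8.2382). Price 24.2543; hedge Δ=0.9488, bond B=-17.4178.
  t=0,j=0: stock 36.0000 → up 43.9200 (V=24.2543), down 24.1200 (V=6.0974). Price 18.8346; hedge Δ=0.9170, bond B=-14.1778.
Check: Δ(0,0)·S0 + B(0,0) = 18.8346 = V0.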